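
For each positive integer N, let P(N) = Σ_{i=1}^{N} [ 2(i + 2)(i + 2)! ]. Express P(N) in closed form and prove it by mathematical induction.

We claim P(N) = 2(N + 3)! - 12 for all N ≥ 1.
When N = 1: P(1) = 36, and the closed form gives 36. They agree.
For the inductive step, assume it holds for an arbitrary i ≥ 1, so P(i) = 2(i + 3)! - 12.
Then P(i+1) = P(i) + (2(i + 3)(i + 3)!) = (2(i + 3)! - 12) + (2(i + 3)(i + 3)!).
Simplifying, P(i+1) = 2((i+1) + 3)! - 12,
which is the closed form with N = i+1.
This completes the induction.

P(N) = 2(N + 3)! - 12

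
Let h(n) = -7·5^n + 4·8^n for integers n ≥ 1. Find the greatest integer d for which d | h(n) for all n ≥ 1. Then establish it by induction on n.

Computing the first values: h(1) = -3 and h(2) = 81; gcd(-3, 81) = 3, so d ≤ 3.
We prove 3 | -7·5^n + 4·8^n for all n ≥ 1 by induction on n.
For the base case n = 1: h(1) = -3 = 3·(-1), so 3 | h(1).
Inductive step: assume the claim holds for n = k, i.e. 3 | h(k). Then
h(k+1) − 8·h(k) = (-7·5^(k+1) + 4·8^(k+1)) − 8·(-7·5^k + 4·8^k) = (-7)·5^k·(5 − 8) = (21)·5^k. Since 3 | h(k) by the inductive hypothesis, 3 | 8·h(k); and 3 | 21 since 21 = 3·7. Therefore 3 | h(k+1).
By induction, the statement is established for all n ≥ 1.
Therefore the largest such d is 3.

d = 3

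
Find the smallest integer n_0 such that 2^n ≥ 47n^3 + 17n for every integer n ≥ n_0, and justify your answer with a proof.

At n = 18: 262144 < 274410, so the inequality fails and n_0 ≥ 19. We prove 2^n ≥ 47n^3 + 17n for all n ≥ 19.
Base case (n = 19): 2^n = 524288 and 47n^3 + 17n = 322696, so 524288 ≥ 322696.
Inductive step: suppose the statement holds for some i ≥ 19, so 2^i ≥ 47i^3 + 17i.
Then 2^(i + 1) = 2·(2^i) ≥ 2·(47i^3 + 17i).
Also, for i ≥ 19 we have 2·(47i^3 + 17i) ≥ 47(i+1)^3 + 17(i+1), since 2·(47i^3 + 17i) − (47(i+1)^3 + 17(i+1)) = 47i^3 - 141i^2 - 124i - 64, which is nonnegative for all i ≥ 19.
Combining, 2^(i + 1) ≥ 47(i+1)^3 + 17(i+1).
This completes the induction.
Hence the smallest such n_0 is 19.

n_0 = 19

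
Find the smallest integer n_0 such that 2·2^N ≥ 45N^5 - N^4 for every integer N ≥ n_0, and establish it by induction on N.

At N = 28: 536870912 < 773851904, so the inequality fails and n_0 ≥ 29. We prove 2·2^N ≥ 45N^5 - N^4 for all N ≥ 29.
For the base case N = 29: 2·2^N = 1073741824 and 45N^5 - N^4 = 922294424, so 1073741824 ≥ 922294424.
Suppose the result is true for N = r, so 2·2^r ≥ 45r^5 - r^4.
Then 2·2^(r + 1) = 2·(2·2^r) ≥ 2·(45r^5 - r^4).
Also, for r ≥ 29 we have 2·(45r^5 - r^4) ≥ 45(r+1)^5 - (r+1)^4, since 2·(45r^5 - r^4) − (45(r+1)^5 - (r+1)^4) = 45r^5 - 226r^4 - 446r^3 - 444r^2 - 221r - 44, which is nonnegative for all r ≥ 29.
Combining, 2·2^(r + 1) ≥ 45(r+1)^5 - (r+1)^4.
Hence, by induction on N, the claim holds for every N ≥ 29.
Hence the smallest such n_0 is 29.

n_0 = 29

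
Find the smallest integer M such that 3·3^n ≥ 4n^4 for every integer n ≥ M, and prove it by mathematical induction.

At n = 7: 6561 < 9604, so the inequality fails and M ≥ 8. We prove 3·3^n ≥ 4n^4 for all n ≥ 8.
Base case (n = 8): 3·3^n = 19683 and 4n^4 = 16384, so 19683 ≥ 16384.
Inductive step: assume the claim holds for n = m, so 3·3^m ≥ 4m^4.
Then 3·3^(m + 1) = 3·(3·3^m) ≥ 3·(4m^4).
Also, for m ≥ 8 we have 3·(4m^4) ≥ 4(m+1)^4, since 3 ≥ (1 + 1/m)^4 for all m ≥ 8.
Combining, 3·3^(m + 1) ≥ 4(m+1)^4.
By induction, the statement is established for all n ≥ 8.
Hence the smallest such M is 8.

M = 8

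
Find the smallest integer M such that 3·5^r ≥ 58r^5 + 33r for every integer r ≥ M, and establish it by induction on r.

M = 9

At r = 8: 1171875 < 1900808, so the inequality fails and M ≥ 9. We prove 3·5^r ≥ 58r^5 + 33r for all r ≥ 9.
Base case (r = 9): 3·5^r = 5859375 and 58r^5 + 33r = 3425139, so 5859375 ≥ 3425139.
Inductive step: assume the claim holds for r = p, so 3·5^p ≥ 58p^5 + 33p.
Then 3·5^(p + 1) = 5·(3·5^p) ≥ 5·(58p^5 + 33p).
Also, for p ≥ 9 we have 5·(58p^5 + 33p) ≥ 58(p+1)^5 + 33(p+1), since 5·(58p^5 + 33p) − (58(p+1)^5 + 33(p+1)) = 232p^5 - 290p^4 - 580p^3 - 580p^2 - 158p - 91, which is nonnegative for all p ≥ 9.
Combining, 3·5^(p + 1) ≥ 58(p+1)^5 + 33(p+1).
Hence, by induction on r, the claim holds for every r ≥ 9.
Hence the smallest such M is 9.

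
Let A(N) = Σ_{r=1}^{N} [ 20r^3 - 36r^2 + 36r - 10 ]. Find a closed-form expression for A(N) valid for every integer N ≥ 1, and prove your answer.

We claim A(N) = N(5N^3 - 2N^2 + 5N + 2) for all N ≥ 1.
Base case (N = 1): A(1) = 10, and the closed form gives 10. They agree.
Suppose the result is true for N = r, so A(r) = r(5r^3 - 2r^2 + 5r + 2).
Then A(r+1) = A(r) + (20r^3 + 24r^2 + 24r + 10) = (r(5r^3 - 2r^2 + 5r + 2)) + (20r^3 + 24r^2 + 24r + 10).
Simplifying, A(r+1) = (r + 1)(5r^3 + 13r^2 + 16r + 10) = (r+1)(5(r+1)^3 - 2(r+1)^2 + 5(r+1) + 2),
which is the closed form with N = r+1.
By induction, the statement is established for all N ≥ 1.

A(N) = N(5N^3 - 2N^2 + 5N + 2)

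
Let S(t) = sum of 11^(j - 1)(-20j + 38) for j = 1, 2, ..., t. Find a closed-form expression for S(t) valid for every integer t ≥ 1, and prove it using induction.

We claim S(t) = 2·11^t(-t + 2) - 4 for all t ≥ 1.
Base step (t = 1): S(1) = 18, and the closed form gives 18. They agree.
Inductive step: suppose the statement holds for some j ≥ 1, so S(j) = 2·11^j(-j + 2) - 4.
Then S(j+1) = S(j) + (11^j(-20j + 18)) = (2·11^j(-j + 2) - 4) + (11^j(-20j + 18)).
Simplifying, S(j+1) = -22·11^j·j + 22·11^j - 4 = 2·11^(j+1)(-(j+1) + 2) - 4,
which is the closed form with t = j+1.
Hence, by induction on t, the claim holds for every t ≥ 1.

S(t) = 2·11^t(-t + 2) - 4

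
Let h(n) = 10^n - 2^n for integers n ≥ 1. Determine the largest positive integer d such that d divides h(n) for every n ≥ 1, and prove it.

Computing the first values: h(1) = 8 and h(2) = 96; gcd(8, 96) = 8, so d ≤ 8.
We prove 8 | 10^n - 2^n for all n ≥ 1 by induction on n.
For the base case n = 1: h(1) = 8 = 8·(1), so 8 | h(1).
For the inductive step, assume it holds for an arbitrary r ≥ 1, i.e. 8 | h(r). Then
10^{r+1} − 2^{r+1} = 10·10^r − 2·2^r = 10·(10^r − 2^r) + (8)·2^r. The first term is divisible by 8 by the inductive hypothesis, and the second term (8)·2^r is divisible by 8 since 8 | 8. Hence 8 | h(r+1).
By the principle of mathematical induction, the result holds for all n ≥ 1.
Therefore the largest such d is 8.

d = 8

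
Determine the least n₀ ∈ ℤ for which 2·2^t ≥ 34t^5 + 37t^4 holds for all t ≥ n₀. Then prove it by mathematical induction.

n₀ = 29

At t = 28: 536870912 < 607894784, so the inequality fails and n₀ ≥ 29. We prove 2·2^t ≥ 34t^5 + 37t^4 for all t ≥ 29.
Base step (t = 29): 2·2^t = 1073741824 and 34t^5 + 37t^4 = 723548463, so 1073741824 ≥ 723548463.
Suppose the result is true for t = j, so 2·2^j ≥ 34j^5 + 37j^4.
Then 2·2^(j + 1) = 2·(2·2^j) ≥ 2·(34j^5 + 37j^4).
Also, for j ≥ 29 we have 2·(34j^5 + 37j^4) ≥ 34(j+1)^5 + 37(j+1)^4, since 2·(34j^5 + 37j^4) − (34(j+1)^5 + 37(j+1)^4) = 34j^5 - 133j^4 - 488j^3 - 562j^2 - 318j - 71, which is nonnegative for all j ≥ 29.
Combining, 2·2^(j + 1) ≥ 34(j+1)^5 + 37(j+1)^4.
Hence, by induction on t, the claim holds for every t ≥ 29.
Hence the smallest such n₀ is 29.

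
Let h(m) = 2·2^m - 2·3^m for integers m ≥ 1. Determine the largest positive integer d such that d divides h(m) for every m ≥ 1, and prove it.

d = 2

Computing the first values: h(1) = -2 and h(2) = -10; gcd(-2, -10) = 2, so d ≤ 2.
We prove 2 | 2·2^m - 2·3^m for all m ≥ 1 by induction on m.
Base case (m = 1): h(1) = -2 = 2·(-1), so 2 | h(1).
Suppose the result is true for m = r, i.e. 2 | h(r). Then
h(r+1) − 3·h(r) = (2·2^(r+1) - 2·3^(r+1)) − 3·(2·2^r - 2·3^r) = (2)·2^r·(2 − 3) = (-2)·2^r. Since 2 | h(r) by the inductive hypothesis, 2 | 3·h(r); and 2 | -2 since -2 = 2·-1. Therefore 2 | h(r+1).
By induction, the statement is established for all m ≥ 1.
Therefore the largest such d is 2.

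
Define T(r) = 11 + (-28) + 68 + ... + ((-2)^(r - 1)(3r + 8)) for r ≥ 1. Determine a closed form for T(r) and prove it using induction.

We claim T(r) = -(-2)^r(r + 3) + 3 for all r ≥ 1.
Base case (r = 1): T(1) = 11, and the closed form gives 11. They agree.
Inductive step: assume the claim holds for r = j, so T(j) = -(-2)^j(j + 3) + 3.
Then T(j+1) = T(j) + ((-2)^j(3j + 11)) = (-(-2)^j(j + 3) + 3) + ((-2)^j(3j + 11)).
Simplifying, T(j+1) = -(-2)^(j + 1)j - (-2)^(j + 3) + 3 = -(-2)^(j+1)((j+1) + 3) + 3,
which is the closed form with r = j+1.
By the principle of mathematical induction, the result holds for all r ≥ 1.

T(r) = -(-2)^r(r + 3) + 3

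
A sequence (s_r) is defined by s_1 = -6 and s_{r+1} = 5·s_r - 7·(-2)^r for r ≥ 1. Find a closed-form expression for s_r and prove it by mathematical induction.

Computing the first terms: s_1 = -6, s_2 = -16, s_3 = -108. This suggests s_r = (-2)^r - 4·5^(r - 1).
For the base case r = 1: the formula gives -6 = -6 = s_1.
Inductive step: suppose the statement holds for some k ≥ 1, so s_k = (-2)^k - 4·5^(k - 1).
Then s_{k+1} = 5·s_k - 7·(-2)^k = 5·((-2)^k - 4·5^(k - 1)) - 7·(-2)^k = (-2)^(k + 1) - 4·5^k = (-2)^(k+1) - 4·5^((k+1) - 1),
which is the claimed formula at r = k+1.
By the principle of mathematical induction, the result holds for all r ≥ 1.

s_r = (-2)^r - 4·5^(r - 1)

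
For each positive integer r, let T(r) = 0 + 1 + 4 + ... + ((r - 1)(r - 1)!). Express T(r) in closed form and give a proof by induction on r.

T(r) = r! - 1

We claim T(r) = r! - 1 for all r ≥ 1.
Base case (r = 1): T(1) = 0, and the closed form gives 0. They agree.
Inductive step: suppose the statement holds for some m ≥ 1, so T(m) = m! - 1.
Then T(m+1) = T(m) + (m·m!) = (m! - 1) + (m·m!).
Simplifying, T(m+1) = (m+1)! - 1,
which is the closed form with r = m+1.
Hence, by induction on r, the claim holds for every r ≥ 1.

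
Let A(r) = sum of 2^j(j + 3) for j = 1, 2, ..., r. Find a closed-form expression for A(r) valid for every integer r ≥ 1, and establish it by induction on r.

We claim A(r) = 2·2^r(r + 2) - 4 for all r ≥ 1.
Base step (r = 1): A(1) = 8, and the closed form gives 8. They agree.
For the inductive step, assume it holds for an arbitrary j ≥ 1, so A(j) = 2·2^j(j + 2) - 4.
Then A(j+1) = A(j) + (2^(j + 1)(j + 4)) = (2·2^j(j + 2) - 4) + (2^(j + 1)(j + 4)).
Simplifying, A(j+1) = 4·2^j·j + 12·2^j - 4 = 2·2^(j+1)((j+1) + 2) - 4,
which is the closed form with r = j+1.
By the principle of mathematical induction, the result holds for all r ≥ 1.

A(r) = 2·2^r(r + 2) - 4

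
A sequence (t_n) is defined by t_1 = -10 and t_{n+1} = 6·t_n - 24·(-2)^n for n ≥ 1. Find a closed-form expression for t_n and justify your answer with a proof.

Computing the first terms: t_1 = -10, t_2 = -12, t_3 = -168. This suggests t_n = 3(-2)^n - 4·6^(n - 1).
When n = 1: the formula gives -10 = -10 = t_1.
For the inductive step, assume it holds for an arbitrary r ≥ 1, so t_r = 3(-2)^r - 4·6^(r - 1).
Then t_{r+1} = 6·t_r - 24·(-2)^r = 6·(3(-2)^r - 4·6^(r - 1)) - 24·(-2)^r = 3(-2)^(r + 1) - 4·6^r = 3(-2)^(r+1) - 4·6^((r+1) - 1),
which is the claimed formula at n = r+1.
By the principle of mathematical induction, the result holds for all n ≥ 1.

t_n = 3(-2)^n - 4·6^(n - 1)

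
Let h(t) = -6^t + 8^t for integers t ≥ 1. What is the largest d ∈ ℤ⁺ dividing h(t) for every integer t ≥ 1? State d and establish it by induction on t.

Computing the first values: h(1) = 2 and h(2) = 28; gcd(2, 28) = 2, so d ≤ 2.
We prove 2 | -6^t + 8^t for all t ≥ 1 by induction on t.
Base case (t = 1): h(1) = 2 = 2·(1), so 2 | h(1).
Inductive step: suppose the statement holds for some j ≥ 1, i.e. 2 | h(j). Then
8^{j+1} − 6^{j+1} = 8·8^j − 6·6^j = 8·(8^j − 6^j) + (2)·6^j. The first term is divisible by 2 by the inductive hypothesis, and the second term (2)·6^j is divisible by 2 since 2 | 2. Hence 2 | h(j+1).
This completes the induction.
Therefore the largest such d is 2.

d = 2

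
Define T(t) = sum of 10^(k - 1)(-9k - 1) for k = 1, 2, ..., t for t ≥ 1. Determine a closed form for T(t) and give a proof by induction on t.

T(t) = -10^t·t

We claim T(t) = -10^t·t for all t ≥ 1.
For the base case t = 1: T(1) = -10, and the closed form gives -10. They agree.
Inductive step: suppose the statement holds for some k ≥ 1, so T(k) = -10^k·k.
Then T(k+1) = T(k) + (10^k(-9k - 10)) = (-10^k·k) + (10^k(-9k - 10)).
Simplifying, T(k+1) = 10^(k + 1)(-k - 1) = -10^(k+1)·(k+1),
which is the closed form with t = k+1.
This completes the induction.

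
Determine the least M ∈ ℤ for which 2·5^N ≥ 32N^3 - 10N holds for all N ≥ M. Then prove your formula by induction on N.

M = 5

At N = 4: 1250 < 2008, so the inequality fails and M ≥ 5. We prove 2·5^N ≥ 32N^3 - 10N for all N ≥ 5.
Base step (N = 5): 2·5^N = 6250 and 32N^3 - 10N = 3950, so 6250 ≥ 3950.
Inductive step: suppose the statement holds for some k ≥ 5, so 2·5^k ≥ 32k^3 - 10k.
Then 2·5^(k + 1) = 5·(2·5^k) ≥ 5·(32k^3 - 10k).
Also, for k ≥ 5 we have 5·(32k^3 - 10k) ≥ 32(k+1)^3 - 10(k+1), since 5·(32k^3 - 10k) − (32(k+1)^3 - 10(k+1)) = 128k^3 - 96k^2 - 136k - 22, which is nonnegative for all k ≥ 5.
Combining, 2·5^(k + 1) ≥ 32(k+1)^3 - 10(k+1).
By induction, the statement is established for all N ≥ 5.
Hence the smallest such M is 5.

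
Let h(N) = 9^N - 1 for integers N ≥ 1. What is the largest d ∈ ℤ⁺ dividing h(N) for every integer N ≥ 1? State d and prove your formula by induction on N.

Computing the first values: h(1) = 8 and h(2) = 80; gcd(8, 80) = 8, so d ≤ 8.
We prove 8 | 9^N - 1 for all N ≥ 1 by induction on N.
Base case (N = 1): h(1) = 8 = 8·(1), so 8 | h(1).
Suppose the result is true for N = p, i.e. 8 | h(p). Then
9^{p+1} − 1^{p+1} = 9·9^p − 1·1^p = 9·(9^p − 1^p) + (8)·1^p. The first term is divisible by 8 by the inductive hypothesis, and the second term (8)·1^p is divisible by 8 since 8 | 8. Hence 8 | h(p+1).
By induction, the statement is established for all N ≥ 1.
Therefore the largest such d is 8.

d = 8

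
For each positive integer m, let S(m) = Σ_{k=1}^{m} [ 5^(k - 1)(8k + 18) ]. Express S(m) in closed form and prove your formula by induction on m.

S(m) = 2·5^m(m + 2) - 4

We claim S(m) = 2·5^m(m + 2) - 4 for all m ≥ 1.
When m = 1: S(1) = 26, and the closed form gives 26. They agree.
Suppose the result is true for m = k, so S(k) = 2·5^k(k + 2) - 4.
Then S(k+1) = S(k) + (5^k(8k + 26)) = (2·5^k(k + 2) - 4) + (5^k(8k + 26)).
Simplifying, S(k+1) = 10·5^k·k + 30·5^k - 4 = 2·5^(k+1)((k+1) + 2) - 4,
which is the closed form with m = k+1.
By induction, the statement is established for all m ≥ 1.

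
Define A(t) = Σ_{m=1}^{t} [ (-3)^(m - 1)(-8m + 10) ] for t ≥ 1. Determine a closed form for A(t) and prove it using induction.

A(t) = 2(-3)^t(t - 1) + 2

We claim A(t) = 2(-3)^t(t - 1) + 2 for all t ≥ 1.
Base step (t = 1): A(1) = 2, and the closed form gives 2. They agree.
For the inductive step, assume it holds for an arbitrary m ≥ 1, so A(m) = 2(-3)^m(m - 1) + 2.
Then A(m+1) = A(m) + ((-3)^m(-8m + 2)) = (2(-3)^m(m - 1) + 2) + ((-3)^m(-8m + 2)).
Simplifying, A(m+1) = -6(-3)^m·m + 2 = 2(-3)^(m+1)((m+1) - 1) + 2,
which is the closed form with t = m+1.
Hence, by induction on t, the claim holds for every t ≥ 1.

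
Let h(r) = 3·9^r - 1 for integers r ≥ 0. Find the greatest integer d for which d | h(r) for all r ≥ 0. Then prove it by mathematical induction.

d = 2

Computing the first values: h(0) = 2 and h(1) = 26; gcd(2, 26) = 2, so d ≤ 2.
We prove 2 | 3·9^r - 1 for all r ≥ 0 by induction on r.
When r = 0: h(0) = 2 = 2·(1), so 2 | h(0).
Inductive step: suppose the statement holds for some k ≥ 0, i.e. 2 | h(k). Then
h(k+1) = 3·9^(k+1) - 1 = 9·(3·9^k - 1) + 8 = 9·h(k) + 8. The first term is divisible by 2 by the inductive hypothesis, and 8 is divisible by 2. Hence 2 | h(k+1).
By induction, the statement is established for all r ≥ 0.
Therefore the largest such d is 2.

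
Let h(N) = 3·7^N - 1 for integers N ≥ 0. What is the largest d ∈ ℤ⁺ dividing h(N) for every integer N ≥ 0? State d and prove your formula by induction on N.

Computing the first values: h(0) = 2 and h(1) = 20; gcd(2, 20) = 2, so d ≤ 2.
We prove 2 | 3·7^N - 1 for all N ≥ 0 by induction on N.
Base step (N = 0): h(0) = 2 = 2·(1), so 2 | h(0).
Suppose the result is true for N = r, i.e. 2 | h(r). Then
h(r+1) = 3·7^(r+1) - 1 = 7·(3·7^r - 1) + 6 = 7·h(r) + 6. The first term is divisible by 2 by the inductive hypothesis, and 6 is divisible by 2. Hence 2 | h(r+1).
Hence, by induction on N, the claim holds for every N ≥ 0.
Therefore the largest such d is 2.

d = 2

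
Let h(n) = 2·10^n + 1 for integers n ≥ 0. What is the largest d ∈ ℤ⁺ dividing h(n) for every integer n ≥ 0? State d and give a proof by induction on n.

Computing the first values: h(0) = 3 and h(1) = 21; gcd(3, 21) = 3, so d ≤ 3.
We prove 3 | 2·10^n + 1 for all n ≥ 0 by induction on n.
When n = 0: h(0) = 3 = 3·(1), so 3 | h(0).
Inductive step: suppose the statement holds for some m ≥ 0, i.e. 3 | h(m). Then
h(m+1) = 2·10^(m+1) + 1 = 10·(2·10^m + 1) - 9 = 10·h(m) - 9. The first term is divisible by 3 by the inductive hypothesis, and -9 is divisible by 3. Hence 3 | h(m+1).
Hence, by induction on n, the claim holds for every n ≥ 0.
Therefore the largest such d is 3.

d = 3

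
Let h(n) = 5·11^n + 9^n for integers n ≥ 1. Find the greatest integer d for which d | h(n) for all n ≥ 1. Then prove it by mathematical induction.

d = 2

Computing the first values: h(1) = 64 and h(2) = 686; gcd(64, 686) = 2, so d ≤ 2.
We prove 2 | 5·11^n + 9^n for all n ≥ 1 by induction on n.
Base case (n = 1): h(1) = 64 = 2·(32), so 2 | h(1).
Suppose the result is true for n = i, i.e. 2 | h(i). Then
h(i+1) − 11·h(i) = (5·11^(i+1) + 9^(i+1)) − 11·(5·11^i + 9^i) = (1)·9^i·(9 − 11) = (-2)·9^i. Since 2 | h(i) by the inductive hypothesis, 2 | 11·h(i); and 2 | -2 since -2 = 2·-1. Therefore 2 | h(i+1).
By the principle of mathematical induction, the result holds for all n ≥ 1.
Therefore the largest such d is 2.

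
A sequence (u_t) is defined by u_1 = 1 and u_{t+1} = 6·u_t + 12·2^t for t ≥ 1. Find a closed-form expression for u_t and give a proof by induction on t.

Computing the first terms: u_1 = 1, u_2 = 30, u_3 = 228. This suggests u_t = -3·2^t + 7·6^(t - 1).
When t = 1: the formula gives 1 = 1 = u_1.
Inductive step: assume the claim holds for t = k, so u_k = -3·2^k + 7·6^(k - 1).
Then u_{k+1} = 6·u_k + 12·2^k = 6·(-3·2^k + 7·6^(k - 1)) + 12·2^k = -3·2^(k + 1) + 7·6^k = -3·2^(k+1) + 7·6^((k+1) - 1),
which is the claimed formula at t = k+1.
By induction, the statement is established for all t ≥ 1.

u_t = -3·2^t + 7·6^(t - 1)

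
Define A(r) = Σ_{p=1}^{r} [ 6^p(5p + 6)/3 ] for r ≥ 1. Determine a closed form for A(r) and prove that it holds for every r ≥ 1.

We claim A(r) = 2·6^r(r + 1) - 2 for all r ≥ 1.
When r = 1: A(1) = 22, and the closed form gives 22. They agree.
Inductive step: suppose the statement holds for some p ≥ 1, so A(p) = 2·6^p(p + 1) - 2.
Then A(p+1) = A(p) + (6^p(10p + 22)) = (2·6^p(p + 1) - 2) + (6^p(10p + 22)).
Simplifying, A(p+1) = 12·6^p·p + 24·6^p - 2 = 2·6^(p+1)((p+1) + 1) - 2,
which is the closed form with r = p+1.
By the principle of mathematical induction, the result holds for all r ≥ 1.

A(r) = 2·6^r(r + 1) - 2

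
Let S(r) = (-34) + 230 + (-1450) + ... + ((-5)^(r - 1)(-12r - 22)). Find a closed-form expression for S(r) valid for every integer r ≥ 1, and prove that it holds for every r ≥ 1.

S(r) = 2(-5)^r(r + 2) - 4

We claim S(r) = 2(-5)^r(r + 2) - 4 for all r ≥ 1.
Base case (r = 1): S(1) = -34, and the closed form gives -34. They agree.
For the inductive step, assume it holds for an arbitrary m ≥ 1, so S(m) = 2(-5)^m(m + 2) - 4.
Then S(m+1) = S(m) + ((-5)^m(-12m - 34)) = (2(-5)^m(m + 2) - 4) + ((-5)^m(-12m - 34)).
Simplifying, S(m+1) = -10(-5)^m·m - 30(-5)^m - 4 = 2(-5)^(m+1)((m+1) + 2) - 4,
which is the closed form with r = m+1.
Hence, by induction on r, the claim holds for every r ≥ 1.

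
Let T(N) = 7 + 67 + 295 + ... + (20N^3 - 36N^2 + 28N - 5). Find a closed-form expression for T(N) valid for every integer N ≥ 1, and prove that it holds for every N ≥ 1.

We claim T(N) = N(5N^3 - 2N^2 + N + 3) for all N ≥ 1.
Base case (N = 1): T(1) = 7, and the closed form gives 7. They agree.
Inductive step: assume the claim holds for N = r, so T(r) = r(5r^3 - 2r^2 + r + 3).
Then T(r+1) = T(r) + (20r^3 + 24r^2 + 16r + 7) = (r(5r^3 - 2r^2 + r + 3)) + (20r^3 + 24r^2 + 16r + 7).
Simplifying, T(r+1) = (r + 1)(5r^3 + 13r^2 + 12r + 7) = (r+1)(5(r+1)^3 - 2(r+1)^2 + (r+1) + 3),
which is the closed form with N = r+1.
Hence, by induction on N, the claim holds for every N ≥ 1.

T(N) = N(5N^3 - 2N^2 + N + 3)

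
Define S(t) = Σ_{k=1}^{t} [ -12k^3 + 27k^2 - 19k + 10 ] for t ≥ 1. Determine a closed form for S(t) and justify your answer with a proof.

S(t) = -t(3t^3 - 3t^2 - t - 5)

We claim S(t) = -t(3t^3 - 3t^2 - t - 5) for all t ≥ 1.
Base case (t = 1): S(1) = 6, and the closed form gives 6. They agree.
Inductive step: assume the claim holds for t = k, so S(k) = k(-3k^3 + 3k^2 + k + 5).
Then S(k+1) = S(k) + (-12k^3 - 9k^2 - k + 6) = (k(-3k^3 + 3k^2 + k + 5)) + (-12k^3 - 9k^2 - k + 6).
Simplifying, S(k+1) = -(k + 1)(3k^3 + 6k^2 + 2k - 6) = -(k+1)(3(k+1)^3 - 3(k+1)^2 - (k+1) - 5),
which is the closed form with t = k+1.
This completes the induction.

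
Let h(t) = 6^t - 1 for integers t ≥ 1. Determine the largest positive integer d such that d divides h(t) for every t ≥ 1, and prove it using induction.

d = 5

Computing the first values: h(1) = 5 and h(2) = 35; gcd(5, 35) = 5, so d ≤ 5.
We prove 5 | 6^t - 1 for all t ≥ 1 by induction on t.
Base case (t = 1): h(1) = 5 = 5·(1), so 5 | h(1).
Inductive step: suppose the statement holds for some k ≥ 1, i.e. 5 | h(k). Then
6^{k+1} − 1^{k+1} = 6·6^k − 1·1^k = 6·(6^k − 1^k) + (5)·1^k. The first term is divisible by 5 by the inductive hypothesis, and the second term (5)·1^k is divisible by 5 since 5 | 5. Hence 5 | h(k+1).
This completes the induction.
Therefore the largest such d is 5.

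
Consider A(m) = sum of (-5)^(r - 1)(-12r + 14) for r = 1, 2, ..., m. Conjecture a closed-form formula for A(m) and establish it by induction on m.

A(m) = 2(-5)^m(m - 1) + 2

We claim A(m) = 2(-5)^m(m - 1) + 2 for all m ≥ 1.
Base step (m = 1): A(1) = 2, and the closed form gives 2. They agree.
For the inductive step, assume it holds for an arbitrary r ≥ 1, so A(r) = 2(-5)^r(r - 1) + 2.
Then A(r+1) = A(r) + ((-5)^r(-12r + 2)) = (2(-5)^r(r - 1) + 2) + ((-5)^r(-12r + 2)).
Simplifying, A(r+1) = -10(-5)^r·r + 2 = 2(-5)^(r+1)((r+1) - 1) + 2,
which is the closed form with m = r+1.
This completes the induction.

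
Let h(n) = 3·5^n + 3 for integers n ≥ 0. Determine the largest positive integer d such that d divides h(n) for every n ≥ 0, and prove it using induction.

d = 6

Computing the first values: h(0) = 6 and h(1) = 18; gcd(6, 18) = 6, so d ≤ 6.
We prove 6 | 3·5^n + 3 for all n ≥ 0 by induction on n.
When n = 0: h(0) = 6 = 6·(1), so 6 | h(0).
For the inductive step, assume it holds for an arbitrary p ≥ 0, i.e. 6 | h(p). Then
h(p+1) = 3·5^(p+1) + 3 = 5·(3·5^p + 3) - 12 = 5·h(p) - 12. The first term is divisible by 6 by the inductive hypothesis, and -12 is divisible by 6. Hence 6 | h(p+1).
This completes the induction.
Therefore the largest such d is 6.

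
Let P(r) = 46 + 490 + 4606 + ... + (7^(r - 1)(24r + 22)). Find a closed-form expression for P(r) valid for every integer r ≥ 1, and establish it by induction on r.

We claim P(r) = 7^r(4r + 3) - 3 for all r ≥ 1.
Base step (r = 1): P(1) = 46, and the closed form gives 46. They agree.
For the inductive step, assume it holds for an arbitrary j ≥ 1, so P(j) = 7^j(4j + 3) - 3.
Then P(j+1) = P(j) + (7^j(24j + 46)) = (7^j(4j + 3) - 3) + (7^j(24j + 46)).
Simplifying, P(j+1) = 28·7^j·j + 49·7^j - 3 = 7^(j+1)(4(j+1) + 3) - 3,
which is the closed form with r = j+1.
Hence, by induction on r, the claim holds for every r ≥ 1.

P(r) = 7^r(4r + 3) - 3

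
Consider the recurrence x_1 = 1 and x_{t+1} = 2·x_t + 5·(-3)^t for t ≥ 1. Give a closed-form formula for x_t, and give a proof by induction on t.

Computing the first terms: x_1 = 1, x_2 = -13, x_3 = 19. This suggests x_t = -(-3)^t - 2^t.
When t = 1: the formula gives 1 = 1 = x_1.
Suppose the result is true for t = m, so x_m = -(-3)^m - 2^m.
Then x_{m+1} = 2·x_m + 5·(-3)^m = 2·(-(-3)^m - 2^m) + 5·(-3)^m = -(-3)^(m + 1) - 2^(m + 1),
which is the claimed formula at t = m+1.
Hence, by induction on t, the claim holds for every t ≥ 1.

x_t = -(-3)^t - 2^t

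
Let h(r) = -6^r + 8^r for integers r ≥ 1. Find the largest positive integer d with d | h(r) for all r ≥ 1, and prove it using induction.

d = 2

Computing the first values: h(1) = 2 and h(2) = 28; gcd(2, 28) = 2, so d ≤ 2.
We prove 2 | -6^r + 8^r for all r ≥ 1 by induction on r.
When r = 1: h(1) = 2 = 2·(1), so 2 | h(1).
Inductive step: assume the claim holds for r = k, i.e. 2 | h(k). Then
8^{k+1} − 6^{k+1} = 8·8^k − 6·6^k = 8·(8^k − 6^k) + (2)·6^k. The first term is divisible by 2 by the inductive hypothesis, and the second term (2)·6^k is divisible by 2 since 2 | 2. Hence 2 | h(k+1).
By induction, the statement is established for all r ≥ 1.
Therefore the largest such d is 2.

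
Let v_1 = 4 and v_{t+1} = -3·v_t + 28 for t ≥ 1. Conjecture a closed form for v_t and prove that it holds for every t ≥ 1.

v_t = (-3)^t + 7

Computing the first terms: v_1 = 4, v_2 = 16, v_3 = -20. This suggests v_t = (-3)^t + 7.
When t = 1: the formula gives 4 = 4 = v_1.
Inductive step: suppose the statement holds for some k ≥ 1, so v_k = (-3)^k + 7.
Then v_{k+1} = -3·v_k + 28 = -3·((-3)^k + 7) + 28 = (-3)^(k + 1) + 7,
which is the claimed formula at t = k+1.
This completes the induction.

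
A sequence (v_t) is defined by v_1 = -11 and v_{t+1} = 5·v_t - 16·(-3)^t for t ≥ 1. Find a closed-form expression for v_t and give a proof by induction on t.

Computing the first terms: v_1 = -11, v_2 = -7, v_3 = -179. This suggests v_t = 2(-3)^t - 5^t.
For the base case t = 1: the formula gives -11 = -11 = v_1.
Inductive step: suppose the statement holds for some j ≥ 1, so v_j = 2(-3)^j - 5^j.
Then v_{j+1} = 5·v_j - 16·(-3)^j = 5·(2(-3)^j - 5^j) - 16·(-3)^j = 2(-3)^(j + 1) - 5^(j + 1),
which is the claimed formula at t = j+1.
This completes the induction.

v_t = 2(-3)^t - 5^t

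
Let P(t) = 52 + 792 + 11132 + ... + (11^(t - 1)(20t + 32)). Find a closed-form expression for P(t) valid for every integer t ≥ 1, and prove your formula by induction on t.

P(t) = 11^t(2t + 3) - 3

We claim P(t) = 11^t(2t + 3) - 3 for all t ≥ 1.
Base step (t = 1): P(1) = 52, and the closed form gives 52. They agree.
For the inductive step, assume it holds for an arbitrary j ≥ 1, so P(j) = 11^j(2j + 3) - 3.
Then P(j+1) = P(j) + (11^j(20j + 52)) = (11^j(2j + 3) - 3) + (11^j(20j + 52)).
Simplifying, P(j+1) = 22·11^j·j + 55·11^j - 3 = 11^(j+1)(2(j+1) + 3) - 3,
which is the closed form with t = j+1.
By the principle of mathematical induction, the result holds for all t ≥ 1.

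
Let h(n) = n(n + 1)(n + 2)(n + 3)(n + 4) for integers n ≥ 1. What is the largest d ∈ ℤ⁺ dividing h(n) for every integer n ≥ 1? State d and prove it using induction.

Computing the first values: h(1) = 120 and h(2) = 720; gcd(120, 720) = 120, so d ≤ 120.
We prove 120 | n(n + 1)(n + 2)(n + 3)(n + 4) for all n ≥ 1 by induction on n.
For the base case n = 1: h(1) = 120 = 120·(1), so 120 | h(1).
For the inductive step, assume it holds for an arbitrary p ≥ 1, i.e. 120 | h(p). Then
h(p+1) − h(p) = (p+1)·(p+2)·(p+3)·(p+4)·(p+5) − p·(p+1)·(p+2)·(p+3)·(p+4) = (p+1)·(p+2)·(p+3)·(p+4)·[(p+5) − p] = 5·(p+1)·(p+2)·(p+3)·(p+4). The product of 4 consecutive integers is divisible by (4)! = 24, so h(p+1) − h(p) is divisible by 5·24 = 120. By the inductive hypothesis 120 | h(p), hence 120 | h(p+1).
By induction, the statement is established for all n ≥ 1.
Therefore the largest such d is 120.

d = 120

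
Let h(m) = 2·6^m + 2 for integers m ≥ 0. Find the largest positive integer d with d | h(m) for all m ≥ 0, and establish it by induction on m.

d = 2

Computing the first values: h(0) = 4 and h(1) = 14; gcd(4, 14) = 2, so d ≤ 2.
We prove 2 | 2·6^m + 2 for all m ≥ 0 by induction on m.
When m = 0: h(0) = 4 = 2·(2), so 2 | h(0).
Inductive step: suppose the statement holds for some i ≥ 0, i.e. 2 | h(i). Then
h(i+1) = 2·6^(i+1) + 2 = 6·(2·6^i + 2) - 10 = 6·h(i) - 10. The first term is divisible by 2 by the inductive hypothesis, and -10 is divisible by 2. Hence 2 | h(i+1).
By the principle of mathematical induction, the result holds for all m ≥ 0.
Therefore the largest such d is 2.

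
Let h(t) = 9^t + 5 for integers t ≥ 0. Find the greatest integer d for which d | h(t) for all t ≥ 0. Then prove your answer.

Computing the first values: h(0) = 6 and h(1) = 14; gcd(6, 14) = 2, so d ≤ 2.
We prove 2 | 9^t + 5 for all t ≥ 0 by induction on t.
Base case (t = 0): h(0) = 6 = 2·(3), so 2 | h(0).
Inductive step: assume the claim holds for t = k, i.e. 2 | h(k). Then
h(k+1) = 9^(k+1) + 5 = 9·(9^k + 5) - 40 = 9·h(k) - 40. The first term is divisible by 2 by the inductive hypothesis, and -40 is divisible by 2. Hence 2 | h(k+1).
Hence, by induction on t, the claim holds for every t ≥ 0.
Therefore the largest such d is 2.

d = 2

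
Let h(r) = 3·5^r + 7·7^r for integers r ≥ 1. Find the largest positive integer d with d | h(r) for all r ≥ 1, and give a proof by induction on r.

d = 2

Computing the first values: h(1) = 64 and h(2) = 418; gcd(64, 418) = 2, so d ≤ 2.
We prove 2 | 3·5^r + 7·7^r for all r ≥ 1 by induction on r.
When r = 1: h(1) = 64 = 2·(32), so 2 | h(1).
Suppose the result is true for r = p, i.e. 2 | h(p). Then
h(p+1) − 7·h(p) = (3·5^(p+1) + 7·7^(p+1)) − 7·(3·5^p + 7·7^p) = (3)·5^p·(5 − 7) = (-6)·5^p. Since 2 | h(p) by the inductive hypothesis, 2 | 7·h(p); and 2 | -6 since -6 = 2·-3. Therefore 2 | h(p+1).
By induction, the statement is established for all r ≥ 1.
Therefore the largest such d is 2.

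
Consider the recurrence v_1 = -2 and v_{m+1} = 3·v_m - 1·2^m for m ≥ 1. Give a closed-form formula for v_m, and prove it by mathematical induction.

v_m = 2^m - 4·3^(m - 1)

Computing the first terms: v_1 = -2, v_2 = -8, v_3 = -28. This suggests v_m = 2^m - 4·3^(m - 1).
For the base case m = 1: the formula gives -2 = -2 = v_1.
Inductive step: suppose the statement holds for some j ≥ 1, so v_j = 2^j - 4·3^(j - 1).
Then v_{j+1} = 3·v_j - 1·2^j = 3·(2^j - 4·3^(j - 1)) - 1·2^j = 2^(j + 1) - 4·3^j = 2^(j+1) - 4·3^((j+1) - 1),
which is the claimed formula at m = j+1.
By induction, the statement is established for all m ≥ 1.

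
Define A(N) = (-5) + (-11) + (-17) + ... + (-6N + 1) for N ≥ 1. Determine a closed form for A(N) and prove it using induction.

A(N) = -N(3N + 2)

We claim A(N) = -N(3N + 2) for all N ≥ 1.
Base step (N = 1): A(1) = -5, and the closed form gives -5. They agree.
Inductive step: suppose the statement holds for some p ≥ 1, so A(p) = p(-3p - 2).
Then A(p+1) = A(p) + (-6p - 5) = (p(-3p - 2)) + (-6p - 5).
Simplifying, A(p+1) = -(p + 1)(3p + 5) = -(p+1)(3(p+1) + 2),
which is the closed form with N = p+1.
Hence, by induction on N, the claim holds for every N ≥ 1.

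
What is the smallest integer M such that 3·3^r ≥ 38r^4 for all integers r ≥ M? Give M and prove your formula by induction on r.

At r = 11: 531441 < 556358, so the inequality fails and M ≥ 12. We prove 3·3^r ≥ 38r^4 for all r ≥ 12.
For the base case r = 12: 3·3^r = 1594323 and 38r^4 = 787968, so 1594323 ≥ 787968.
Inductive step: assume the claim holds for r = i, so 3·3^i ≥ 38i^4.
Then 3·3^(i + 1) = 3·(3·3^i) ≥ 3·(38i^4).
Also, for i ≥ 12 we have 3·(38i^4) ≥ 38(i+1)^4, since 3 ≥ (1 + 1/i)^4 for all i ≥ 12.
Combining, 3·3^(i + 1) ≥ 38(i+1)^4.
Hence, by induction on r, the claim holds for every r ≥ 12.
Hence the smallest such M is 12.

M = 12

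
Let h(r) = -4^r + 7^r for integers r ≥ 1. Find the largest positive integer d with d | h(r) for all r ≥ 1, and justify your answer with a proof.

Computing the first values: h(1) = 3 and h(2) = 33; gcd(3, 33) = 3, so d ≤ 3.
We prove 3 | -4^r + 7^r for all r ≥ 1 by induction on r.
For the base case r = 1: h(1) = 3 = 3·(1), so 3 | h(1).
For the inductive step, assume it holds for an arbitrary p ≥ 1, i.e. 3 | h(p). Then
7^{p+1} − 4^{p+1} = 7·7^p − 4·4^p = 7·(7^p − 4^p) + (3)·4^p. The first term is divisible by 3 by the inductive hypothesis, and the second term (3)·4^p is divisible by 3 since 3 | 3. Hence 3 | h(p+1).
Hence, by induction on r, the claim holds for every r ≥ 1.
Therefore the largest such d is 3.

d = 3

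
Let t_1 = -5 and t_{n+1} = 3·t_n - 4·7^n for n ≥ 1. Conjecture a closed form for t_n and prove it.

Computing the first terms: t_1 = -5, t_2 = -43, t_3 = -325. This suggests t_n = 2·3^(n - 1) - 7^n.
For the base case n = 1: the formula gives -5 = -5 = t_1.
Inductive step: suppose the statement holds for some p ≥ 1, so t_p = 2·3^(p - 1) - 7^p.
Then t_{p+1} = 3·t_p - 4·7^p = 3·(2·3^(p - 1) - 7^p) - 4·7^p = 2·3^p - 7^(p + 1) = 2·3^((p+1) - 1) - 7^(p+1),
which is the claimed formula at n = p+1.
This completes the induction.

t_n = 2·3^(n - 1) - 7^n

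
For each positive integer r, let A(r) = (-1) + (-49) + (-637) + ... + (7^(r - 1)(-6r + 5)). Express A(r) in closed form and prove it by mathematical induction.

We claim A(r) = 7^r(-r + 1) - 1 for all r ≥ 1.
Base step (r = 1): A(1) = -1, and the closed form gives -1. They agree.
Inductive step: assume the claim holds for r = j, so A(j) = 7^j(-j + 1) - 1.
Then A(j+1) = A(j) + (7^j(-6j - 1)) = (7^j(-j + 1) - 1) + (7^j(-6j - 1)).
Simplifying, A(j+1) = -7·7^j·j - 1 = 7^(j+1)(-(j+1) + 1) - 1,
which is the closed form with r = j+1.
By the principle of mathematical induction, the result holds for all r ≥ 1.

A(r) = 7^r(-r + 1) - 1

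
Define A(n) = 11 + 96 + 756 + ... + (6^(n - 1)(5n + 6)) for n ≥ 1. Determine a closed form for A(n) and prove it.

We claim A(n) = 6^n(n + 1) - 1 for all n ≥ 1.
Base case (n = 1): A(1) = 11, and the closed form gives 11. They agree.
Suppose the result is true for n = i, so A(i) = 6^i(i + 1) - 1.
Then A(i+1) = A(i) + (6^i(5i + 11)) = (6^i(i + 1) - 1) + (6^i(5i + 11)).
Simplifying, A(i+1) = 6·6^i·i + 12·6^i - 1 = 6^(i+1)((i+1) + 1) - 1,
which is the closed form with n = i+1.
By induction, the statement is established for all n ≥ 1.

A(n) = 6^n(n + 1) - 1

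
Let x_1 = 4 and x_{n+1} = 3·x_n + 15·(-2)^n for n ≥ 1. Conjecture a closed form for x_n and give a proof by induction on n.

Computing the first terms: x_1 = 4, x_2 = -18, x_3 = 6. This suggests x_n = -3(-2)^n - 2·3^(n - 1).
Base step (n = 1): the formula gives 4 = 4 = x_1.
Suppose the result is true for n = r, so x_r = -3(-2)^r - 2·3^(r - 1).
Then x_{r+1} = 3·x_r + 15·(-2)^r = 3·(-3(-2)^r - 2·3^(r - 1)) + 15·(-2)^r = -3(-2)^(r + 1) - 2·3^r = -3(-2)^(r+1) - 2·3^((r+1) - 1),
which is the claimed formula at n = r+1.
By induction, the statement is established for all n ≥ 1.

x_n = -3(-2)^n - 2·3^(n - 1)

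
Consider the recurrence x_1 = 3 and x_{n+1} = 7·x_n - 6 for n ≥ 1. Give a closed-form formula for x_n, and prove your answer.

x_n = 2·7^(n - 1) + 1

Computing the first terms: x_1 = 3, x_2 = 15, x_3 = 99. This suggests x_n = 2·7^(n - 1) + 1.
Base case (n = 1): the formula gives 3 = 3 = x_1.
Suppose the result is true for n = m, so x_m = 2·7^(m - 1) + 1.
Then x_{m+1} = 7·x_m - 6 = 7·(2·7^(m - 1) + 1) - 6 = 2·7^m + 1 = 2·7^((m+1) - 1) + 1,
which is the claimed formula at n = m+1.
By the principle of mathematical induction, the result holds for all n ≥ 1.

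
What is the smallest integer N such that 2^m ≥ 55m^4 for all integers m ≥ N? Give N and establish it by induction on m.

At m = 24: 16777216 < 18247680, so the inequality fails and N ≥ 25. We prove 2^m ≥ 55m^4 for all m ≥ 25.
Base step (m = 25): 2^m = 33554432 and 55m^4 = 21484375, so 33554432 ≥ 21484375.
Suppose the result is true for m = k, so 2^k ≥ 55k^4.
Then 2^(k + 1) = 2·(2^k) ≥ 2·(55k^4).
Also, for k ≥ 25 we have 2·(55k^4) ≥ 55(k+1)^4, since 2 ≥ (1 + 1/k)^4 for all k ≥ 25.
Combining, 2^(k + 1) ≥ 55(k+1)^4.
By induction, the statement is established for all m ≥ 25.
Hence the smallest such N is 25.

N = 25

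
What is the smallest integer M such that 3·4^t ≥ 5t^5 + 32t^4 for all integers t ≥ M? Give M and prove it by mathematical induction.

M = 9

At t = 8: 196608 < 294912, so the inequality fails and M ≥ 9. We prove 3·4^t ≥ 5t^5 + 32t^4 for all t ≥ 9.
When t = 9: 3·4^t = 786432 and 5t^5 + 32t^4 = 505197, so 786432 ≥ 505197.
For the inductive step, assume it holds for an arbitrary r ≥ 9, so 3·4^r ≥ 5r^5 + 32r^4.
Then 3·4^(r + 1) = 4·(3·4^r) ≥ 4·(5r^5 + 32r^4).
Also, for r ≥ 9 we have 4·(5r^5 + 32r^4) ≥ 5(r+1)^5 + 32(r+1)^4, since 4·(5r^5 + 32r^4) − (5(r+1)^5 + 32(r+1)^4) = 15r^5 + 71r^4 - 178r^3 - 242r^2 - 153r - 37, which is nonnegative for all r ≥ 9.
Combining, 3·4^(r + 1) ≥ 5(r+1)^5 + 32(r+1)^4.
Hence, by induction on t, the claim holds for every t ≥ 9.
Hence the smallest such M is 9.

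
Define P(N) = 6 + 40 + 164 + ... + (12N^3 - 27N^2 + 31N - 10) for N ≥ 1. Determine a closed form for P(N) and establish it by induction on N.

P(N) = N(3N^3 - 3N^2 + 5N + 1)

We claim P(N) = N(3N^3 - 3N^2 + 5N + 1) for all N ≥ 1.
When N = 1: P(1) = 6, and the closed form gives 6. They agree.
For the inductive step, assume it holds for an arbitrary m ≥ 1, so P(m) = m(3m^3 - 3m^2 + 5m + 1).
Then P(m+1) = P(m) + (12m^3 + 9m^2 + 13m + 6) = (m(3m^3 - 3m^2 + 5m + 1)) + (12m^3 + 9m^2 + 13m + 6).
Simplifying, P(m+1) = (m + 1)(3m^3 + 6m^2 + 8m + 6) = (m+1)(3(m+1)^3 - 3(m+1)^2 + 5(m+1) + 1),
which is the closed form with N = m+1.
By induction, the statement is established for all N ≥ 1.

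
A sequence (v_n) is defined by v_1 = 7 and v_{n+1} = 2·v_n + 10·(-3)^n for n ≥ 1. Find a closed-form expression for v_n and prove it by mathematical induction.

v_n = -2(-3)^n + 2^(n - 1)

Computing the first terms: v_1 = 7, v_2 = -16, v_3 = 58. This suggests v_n = -2(-3)^n + 2^(n - 1).
For the base case n = 1: the formula gives 7 = 7 = v_1.
For the inductive step, assume it holds for an arbitrary p ≥ 1, so v_p = -2(-3)^p + 2^(p - 1).
Then v_{p+1} = 2·v_p + 10·(-3)^p = 2·(-2(-3)^p + 2^(p - 1)) + 10·(-3)^p = -2(-3)^(p + 1) + 2^p = -2(-3)^(p+1) + 2^((p+1) - 1),
which is the claimed formula at n = p+1.
This completes the induction.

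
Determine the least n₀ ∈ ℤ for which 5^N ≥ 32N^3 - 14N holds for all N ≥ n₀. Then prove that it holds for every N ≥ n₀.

At N = 5: 3125 < 3930, so the inequality fails and n₀ ≥ 6. We prove 5^N ≥ 32N^3 - 14N for all N ≥ 6.
For the base case N = 6: 5^N = 15625 and 32N^3 - 14N = 6828, so 15625 ≥ 6828.
For the inductive step, assume it holds for an arbitrary m ≥ 6, so 5^m ≥ 32m^3 - 14m.
Then 5^(m + 1) = 5·(5^m) ≥ 5·(32m^3 - 14m).
Also, for m ≥ 6 we have 5·(32m^3 - 14m) ≥ 32(m+1)^3 - 14(m+1), since 5·(32m^3 - 14m) − (32(m+1)^3 - 14(m+1)) = 128m^3 - 96m^2 - 152m - 18, which is nonnegative for all m ≥ 6.
Combining, 5^(m + 1) ≥ 32(m+1)^3 - 14(m+1).
Hence, by induction on N, the claim holds for every N ≥ 6.
Hence the smallest such n₀ is 6.

n₀ = 6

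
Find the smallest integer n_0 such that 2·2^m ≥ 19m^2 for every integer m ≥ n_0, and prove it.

At m = 9: 1024 < 1539, so the inequality fails and n_0 ≥ 10. We prove 2·2^m ≥ 19m^2 for all m ≥ 10.
Base step (m = 10): 2·2^m = 2048 and 19m^2 = 1900, so 2048 ≥ 1900.
Inductive step: assume the claim holds for m = k, so 2·2^k ≥ 19k^2.
Then 2·2^(k + 1) = 2·(2·2^k) ≥ 2·(19k^2).
Also, for k ≥ 10 we have 2·(19k^2) ≥ 19(k+1)^2, since 2 ≥ (1 + 1/k)^2 for all k ≥ 10.
Combining, 2·2^(k + 1) ≥ 19(k+1)^2.
This completes the induction.
Hence the smallest such n_0 is 10.

n_0 = 10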